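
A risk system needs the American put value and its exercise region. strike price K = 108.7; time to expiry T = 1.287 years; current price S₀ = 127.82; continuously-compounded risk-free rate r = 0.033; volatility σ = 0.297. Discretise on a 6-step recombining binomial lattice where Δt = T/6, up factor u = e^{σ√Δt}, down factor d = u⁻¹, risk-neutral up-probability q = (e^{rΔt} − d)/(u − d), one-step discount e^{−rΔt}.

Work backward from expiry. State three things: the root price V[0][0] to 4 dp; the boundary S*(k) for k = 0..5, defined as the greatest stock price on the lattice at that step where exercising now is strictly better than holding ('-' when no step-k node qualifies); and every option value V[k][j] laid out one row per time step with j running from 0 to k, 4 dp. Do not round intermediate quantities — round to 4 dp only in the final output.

price = 7.1332
boundary = - - - - 73.7301 84.6025
tree:
7.1332
11.1851 3.0427
17.0328 5.2946 0.7559
24.9953 9.0381 1.4968 0.0000
34.9699 15.0331 2.9639 0.0000 0.0000
44.4451 24.0975 5.8691 0.0000 0.0000 0.0000
52.7026 34.9699 11.6218 0.0000 0.0000 0.0000 0.0000

params: Δt=0.21450 u=1.14746 d=0.87149 q=0.49141 e^(-rΔt)=0.99295
t_6 payoffs: 52.7026 34.9699 11.6218 0.0000 0.0000 0.0000 0.0000
t_5: node(5,0) S=64.2549 payoff=44.4451 vs cont=43.6784 → 44.4451 [stop]  node(5,1) S=84.6025 payoff=24.0975 vs cont=23.3308 → 24.0975 [stop]  node(5,2) S=111.3936 payoff=0.0000 vs cont=5.8691 → 5.8691 [wait]  node(5,3) S=146.6687 payoff=0.0000 vs cont=0.0000 → 0.0000 [wait]  node(5,4) S=193.1143 payoff=0.0000 vs cont=0.0000 → 0.0000 [wait]  node(5,5) S=254.2678 payoff=0.0000 vs cont=0.0000 → 0.0000 [wait]  ⇒ S*(5)=84.6025
t_4: node(4,0) S=73.7301 payoff=34.9699 vs cont=34.2032 → 34.9699 [stop]  node(4,1) S=97.0782 payoff=11.6218 vs cont=15.0331 → 15.0331 [wait]  node(4,2) S=127.8200 payoff=0.0000 vs cont=2.9639 → 2.9639 [wait]  node(4,3) S=168.2968 payoff=0.0000 vs cont=0.0000 → 0.0000 [wait]  node(4,4) S=221.5914 payoff=0.0000 vs cont=0.0000 → 0.0000 [wait]  ⇒ S*(4)=73.7301
t_3: node(3,0) S=84.6025 payoff=24.0975 vs cont=24.9953 → 24.9953 [wait]  node(3,1) S=111.3936 payoff=0.0000 vs cont=9.0381 → 9.0381 [wait]  node(3,2) S=146.6687 payoff=0.0000 vs cont=1.4968 → 1.4968 [wait]  node(3,3) S=193.1143 payoff=0.0000 vs cont=0.0000 → 0.0000 [wait]  ⇒ S*(3)=-
t_2: node(2,0) S=97.0782 payoff=11.6218 vs cont=17.0328 → 17.0328 [wait]  node(2,1) S=127.8200 payoff=0.0000 vs cont=5.2946 → 5.2946 [wait]  node(2,2) S=168.2968 payoff=0.0000 vs cont=0.7559 → 0.7559 [wait]  ⇒ S*(2)=-
t_1: node(1,0) S=111.3936 payoff=0.0000 vs cont=11.1851 → 11.1851 [wait]  node(1,1) S=146.6687 payoff=0.0000 vs cont=3.0427 → 3.0427 [wait]  ⇒ S*(1)=-
t_0: node(0,0) S=127.8200 payoff=0.0000 vs cont=7.1332 → 7.1332 [wait]  ⇒ S*(0)=-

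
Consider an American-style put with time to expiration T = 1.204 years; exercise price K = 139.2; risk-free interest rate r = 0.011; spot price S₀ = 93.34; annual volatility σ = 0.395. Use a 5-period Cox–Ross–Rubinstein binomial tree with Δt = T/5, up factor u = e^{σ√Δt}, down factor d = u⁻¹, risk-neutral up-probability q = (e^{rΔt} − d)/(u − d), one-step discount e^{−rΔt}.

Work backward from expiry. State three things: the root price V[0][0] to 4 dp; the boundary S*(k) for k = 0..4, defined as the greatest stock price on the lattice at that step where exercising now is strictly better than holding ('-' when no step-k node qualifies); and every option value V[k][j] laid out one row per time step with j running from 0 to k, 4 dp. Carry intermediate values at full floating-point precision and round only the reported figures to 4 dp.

Δt=0.24080  u=1.21389  d=0.82380  q=0.45849  discount=0.99735
step 5 (expiry): payoffs max(K−S,0) = 103.7866 87.0172 62.3068 25.8953 0.0000 0.0000
step 4: (k=4,j=0): S=42.9880, (K−S)⁺=96.2120, hold=95.8438 ⇒ V=96.2120 exercise | (k=4,j=1): S=63.3443, (K−S)⁺=75.8557, hold=75.4875 ⇒ V=75.8557 exercise | (k=4,j=2): S=93.3400, (K−S)⁺=45.8600, hold=45.4918 ⇒ V=45.8600 exercise | (k=4,j=3): S=137.5397, (K−S)⁺=1.6603, hold=13.9854 ⇒ V=13.9854 continue | (k=4,j=4): S=202.6695, (K−S)⁺=0.0000, hold=0.0000 ⇒ V=0.0000 continue  boundary S*=93.3400
step 3: (k=3,j=0): S=52.1828, (K−S)⁺=87.0172, hold=86.6490 ⇒ V=87.0172 exercise | (k=3,j=1): S=76.8932, (K−S)⁺=62.3068, hold=61.9386 ⇒ V=62.3068 exercise | (k=3,j=2): S=113.3047, (K−S)⁺=25.8953, hold=31.1631 ⇒ V=31.1631 continue | (k=3,j=3): S=166.9584, (K−S)⁺=0.0000, hold=7.5532 ⇒ V=7.5532 continue  boundary S*=76.8932
step 2: (k=2,j=0): S=63.3443, (K−S)⁺=75.8557, hold=75.4875 ⇒ V=75.8557 exercise | (k=2,j=1): S=93.3400, (K−S)⁺=45.8600, hold=47.9006 ⇒ V=47.9006 continue | (k=2,j=2): S=137.5397, (K−S)⁺=1.6603, hold=20.2843 ⇒ V=20.2843 continue  boundary S*=63.3443
step 1: (k=1,j=0): S=76.8932, (K−S)⁺=62.3068, hold=62.8718 ⇒ V=62.8718 continue | (k=1,j=1): S=113.3047, (K−S)⁺=25.8953, hold=35.1456 ⇒ V=35.1456 continue  boundary S*=-
step 0: (k=0,j=0): S=93.3400, (K−S)⁺=45.8600, hold=50.0268 ⇒ V=50.0268 continue  boundary S*=-

price = 50.0268
boundary = - - 63.3443 76.8932 93.3400
tree:
50.0268
62.8718 35.1456
75.8557 47.9006 20.2843
87.0172 62.3068 31.1631 7.5532
96.2120 75.8557 45.8600 13.9854 0.0000
103.7866 87.0172 62.3068 25.8953 0.0000 0.0000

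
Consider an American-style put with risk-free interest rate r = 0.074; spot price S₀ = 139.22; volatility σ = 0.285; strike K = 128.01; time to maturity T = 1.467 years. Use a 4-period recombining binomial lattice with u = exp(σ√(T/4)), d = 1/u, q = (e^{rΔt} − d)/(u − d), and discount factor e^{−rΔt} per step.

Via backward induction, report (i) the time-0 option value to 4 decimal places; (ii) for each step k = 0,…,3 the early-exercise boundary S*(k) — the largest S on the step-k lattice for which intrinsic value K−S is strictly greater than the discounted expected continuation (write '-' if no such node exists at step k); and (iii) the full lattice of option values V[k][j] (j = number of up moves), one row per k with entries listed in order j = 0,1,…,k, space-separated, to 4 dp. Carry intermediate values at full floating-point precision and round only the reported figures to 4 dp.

params: Δt=0.36675 u=1.18839 d=0.84148 q=0.53626 e^(-rΔt)=0.97323
t_4 payoffs: 58.2073 29.4304 0.0000 0.0000 0.0000
t_3: node(3,0) S=82.9525 payoff=45.0575 vs cont=41.6301 → 45.0575 [stop]  node(3,1) S=117.1505 payoff=10.8595 vs cont=13.2826 → 13.2826 [wait]  node(3,2) S=165.4470 payoff=0.0000 vs cont=0.0000 → 0.0000 [wait]  node(3,3) S=233.6542 payoff=0.0000 vs cont=0.0000 → 0.0000 [wait]  ⇒ S*(3)=82.9525
t_2: node(2,0) S=98.5796 payoff=29.4304 vs cont=27.2677 → 29.4304 [stop]  node(2,1) S=139.2200 payoff=0.0000 vs cont=5.9947 → 5.9947 [wait]  node(2,2) S=196.6149 payoff=0.0000 vs cont=0.0000 → 0.0000 [wait]  ⇒ S*(2)=98.5796
t_1: node(1,0) S=117.1505 payoff=10.8595 vs cont=16.4113 → 16.4113 [wait]  node(1,1) S=165.4470 payoff=0.0000 vs cont=2.7056 → 2.7056 [wait]  ⇒ S*(1)=-
t_0: node(0,0) S=139.2200 payoff=0.0000 vs cont=8.8188 → 8.8188 [wait]  ⇒ S*(0)=-

price = 8.8188
boundary = - - 98.5796 82.9525
tree:
8.8188
16.4113 2.7056
29.4304 5.9947 0.0000
45.0575 13.2826 0.0000 0.0000
58.2073 29.4304 0.0000 0.0000 0.0000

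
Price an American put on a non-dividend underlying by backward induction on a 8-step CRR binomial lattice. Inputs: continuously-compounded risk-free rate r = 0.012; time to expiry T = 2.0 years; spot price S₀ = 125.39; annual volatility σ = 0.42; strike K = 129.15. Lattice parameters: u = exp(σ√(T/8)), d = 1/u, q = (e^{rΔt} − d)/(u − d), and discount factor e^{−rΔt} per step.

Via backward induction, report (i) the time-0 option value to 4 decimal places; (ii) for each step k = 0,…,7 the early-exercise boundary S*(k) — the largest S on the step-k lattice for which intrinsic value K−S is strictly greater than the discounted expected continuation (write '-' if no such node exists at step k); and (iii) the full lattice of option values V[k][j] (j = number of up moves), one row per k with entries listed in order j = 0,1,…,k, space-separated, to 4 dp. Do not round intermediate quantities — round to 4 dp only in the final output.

price = 29.7826
boundary = - - - - 54.1322 66.7817 82.3871 101.6392
tree:
29.7826
39.4420 18.3998
50.6658 26.2474 9.1137
62.8565 36.3864 14.2661 2.9972
75.0178 48.6927 21.8740 5.2400 0.3283
85.2713 62.3683 32.6200 9.1362 0.6039 0.0000
93.5826 75.0178 46.7629 15.8809 1.1110 0.0000 0.0000
100.3196 85.2713 62.3683 27.5108 2.0438 0.0000 0.0000 0.0000
105.7806 93.5826 75.0178 46.7629 3.7600 0.0000 0.0000 0.0000 0.0000

params: Δt=0.25000 u=1.23368 d=0.81058 q=0.45479 e^(-rΔt)=0.99700
t_8 payoffs: 105.7806 93.5826 75.0178 46.7629 3.7600 0.0000 0.0000 0.0000 0.0000
t_7: node(7,0) S=28.8304 payoff=100.3196 vs cont=99.9328 → 100.3196 [stop]  node(7,1) S=43.8787 payoff=85.2713 vs cont=84.8844 → 85.2713 [stop]  node(7,2) S=66.7817 payoff=62.3683 vs cont=61.9814 → 62.3683 [stop]  node(7,3) S=101.6392 payoff=27.5108 vs cont=27.1240 → 27.5108 [stop]  node(7,4) S=154.6909 payoff=0.0000 vs cont=2.0438 → 2.0438 [wait]  node(7,5) S=235.4336 payoff=0.0000 vs cont=0.0000 → 0.0000 [wait]  node(7,6) S=358.3209 payoff=0.0000 vs cont=0.0000 → 0.0000 [wait]  node(7,7) S=545.3506 payoff=0.0000 vs cont=0.0000 → 0.0000 [wait]  ⇒ S*(7)=101.6392
t_6: node(6,0) S=35.5674 payoff=93.5826 vs cont=93.1958 → 93.5826 [stop]  node(6,1) S=54.1322 payoff=75.0178 vs cont=74.6309 → 75.0178 [stop]  node(6,2) S=82.3871 payoff=46.7629 vs cont=46.3760 → 46.7629 [stop]  node(6,3) S=125.3900 payoff=3.7600 vs cont=15.8809 → 15.8809 [wait]  node(6,4) S=190.8388 payoff=0.0000 vs cont=1.1110 → 1.1110 [wait]  node(6,5) S=290.4493 payoff=0.0000 vs cont=0.0000 → 0.0000 [wait]  node(6,6) S=442.0526 payoff=0.0000 vs cont=0.0000 → 0.0000 [wait]  ⇒ S*(6)=82.3871
t_5: node(5,0) S=43.8787 payoff=85.2713 vs cont=84.8844 → 85.2713 [stop]  node(5,1) S=66.7817 payoff=62.3683 vs cont=61.9814 → 62.3683 [stop]  node(5,2) S=101.6392 payoff=27.5108 vs cont=32.6200 → 32.6200 [wait]  node(5,3) S=154.6909 payoff=0.0000 vs cont=9.1362 → 9.1362 [wait]  node(5,4) S=235.4336 payoff=0.0000 vs cont=0.6039 → 0.6039 [wait]  node(5,5) S=358.3209 payoff=0.0000 vs cont=0.0000 → 0.0000 [wait]  ⇒ S*(5)=66.7817
t_4: node(4,0) S=54.1322 payoff=75.0178 vs cont=74.6309 → 75.0178 [stop]  node(4,1) S=82.3871 payoff=46.7629 vs cont=48.6927 → 48.6927 [wait]  node(4,2) S=125.3900 payoff=3.7600 vs cont=21.8740 → 21.8740 [wait]  node(4,3) S=190.8388 payoff=0.0000 vs cont=5.2400 → 5.2400 [wait]  node(4,4) S=290.4493 payoff=0.0000 vs cont=0.3283 → 0.3283 [wait]  ⇒ S*(4)=54.1322
t_3: node(3,0) S=66.7817 payoff=62.3683 vs cont=62.8565 → 62.8565 [wait]  node(3,1) S=101.6392 payoff=27.5108 vs cont=36.3864 → 36.3864 [wait]  node(3,2) S=154.6909 payoff=0.0000 vs cont=14.2661 → 14.2661 [wait]  node(3,3) S=235.4336 payoff=0.0000 vs cont=2.9972 → 2.9972 [wait]  ⇒ S*(3)=-
t_2: node(2,0) S=82.3871 payoff=46.7629 vs cont=50.6658 → 50.6658 [wait]  node(2,1) S=125.3900 payoff=3.7600 vs cont=26.2474 → 26.2474 [wait]  node(2,2) S=190.8388 payoff=0.0000 vs cont=9.1137 → 9.1137 [wait]  ⇒ S*(2)=-
t_1: node(1,0) S=101.6392 payoff=27.5108 vs cont=39.4420 → 39.4420 [wait]  node(1,1) S=154.6909 payoff=0.0000 vs cont=18.3998 → 18.3998 [wait]  ⇒ S*(1)=-
t_0: node(0,0) S=125.3900 payoff=3.7600 vs cont=29.7826 → 29.7826 [wait]  ⇒ S*(0)=-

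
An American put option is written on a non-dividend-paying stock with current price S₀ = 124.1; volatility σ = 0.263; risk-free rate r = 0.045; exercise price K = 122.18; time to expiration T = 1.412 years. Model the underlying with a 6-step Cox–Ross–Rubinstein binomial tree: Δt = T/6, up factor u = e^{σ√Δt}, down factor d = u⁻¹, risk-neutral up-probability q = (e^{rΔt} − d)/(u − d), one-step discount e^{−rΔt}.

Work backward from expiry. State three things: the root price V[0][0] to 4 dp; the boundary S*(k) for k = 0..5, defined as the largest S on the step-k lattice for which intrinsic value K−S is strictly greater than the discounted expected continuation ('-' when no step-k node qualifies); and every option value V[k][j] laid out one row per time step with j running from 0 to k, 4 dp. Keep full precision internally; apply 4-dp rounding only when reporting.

price = 11.0364
boundary = - - - 84.6339 96.1509 109.2352
tree:
11.0364
17.3378 5.2067
26.1788 9.1973 1.4775
37.5461 15.7933 3.0459 0.0000
47.6836 26.0291 6.2793 0.0000 0.0000
56.6069 37.5461 12.9448 0.0000 0.0000 0.0000
64.4613 47.6836 26.0291 0.0000 0.0000 0.0000 0.0000

Δt=0.23533  u=1.13608  d=0.88022  q=0.50976  discount=0.98947
step 6 (expiry): payoffs max(K−S,0) = 64.4613 47.6836 26.0291 0.0000 0.0000 0.0000 0.0000
step 5: (k=5,j=0): S=65.5731, (K−S)⁺=56.6069, hold=55.3198 ⇒ V=56.6069 exercise | (k=5,j=1): S=84.6339, (K−S)⁺=37.5461, hold=36.2591 ⇒ V=37.5461 exercise | (k=5,j=2): S=109.2352, (K−S)⁺=12.9448, hold=12.6262 ⇒ V=12.9448 exercise | (k=5,j=3): S=140.9876, (K−S)⁺=0.0000, hold=0.0000 ⇒ V=0.0000 continue | (k=5,j=4): S=181.9698, (K−S)⁺=0.0000, hold=0.0000 ⇒ V=0.0000 continue | (k=5,j=5): S=234.8647, (K−S)⁺=0.0000, hold=0.0000 ⇒ V=0.0000 continue  boundary S*=109.2352
step 4: (k=4,j=0): S=74.4964, (K−S)⁺=47.6836, hold=46.3966 ⇒ V=47.6836 exercise | (k=4,j=1): S=96.1509, (K−S)⁺=26.0291, hold=24.7420 ⇒ V=26.0291 exercise | (k=4,j=2): S=124.1000, (K−S)⁺=0.0000, hold=6.2793 ⇒ V=6.2793 continue | (k=4,j=3): S=160.1733, (K−S)⁺=0.0000, hold=0.0000 ⇒ V=0.0000 continue | (k=4,j=4): S=206.7324, (K−S)⁺=0.0000, hold=0.0000 ⇒ V=0.0000 continue  boundary S*=96.1509
step 3: (k=3,j=0): S=84.6339, (K−S)⁺=37.5461, hold=36.2591 ⇒ V=37.5461 exercise | (k=3,j=1): S=109.2352, (K−S)⁺=12.9448, hold=15.7933 ⇒ V=15.7933 continue | (k=3,j=2): S=140.9876, (K−S)⁺=0.0000, hold=3.0459 ⇒ V=3.0459 continue | (k=3,j=3): S=181.9698, (K−S)⁺=0.0000, hold=0.0000 ⇒ V=0.0000 continue  boundary S*=84.6339
step 2: (k=2,j=0): S=96.1509, (K−S)⁺=26.0291, hold=26.1788 ⇒ V=26.1788 continue | (k=2,j=1): S=124.1000, (K−S)⁺=0.0000, hold=9.1973 ⇒ V=9.1973 continue | (k=2,j=2): S=160.1733, (K−S)⁺=0.0000, hold=1.4775 ⇒ V=1.4775 continue  boundary S*=-
step 1: (k=1,j=0): S=109.2352, (K−S)⁺=12.9448, hold=17.3378 ⇒ V=17.3378 continue | (k=1,j=1): S=140.9876, (K−S)⁺=0.0000, hold=5.2067 ⇒ V=5.2067 continue  boundary S*=-
step 0: (k=0,j=0): S=124.1000, (K−S)⁺=0.0000, hold=11.0364 ⇒ V=11.0364 continue  boundary S*=-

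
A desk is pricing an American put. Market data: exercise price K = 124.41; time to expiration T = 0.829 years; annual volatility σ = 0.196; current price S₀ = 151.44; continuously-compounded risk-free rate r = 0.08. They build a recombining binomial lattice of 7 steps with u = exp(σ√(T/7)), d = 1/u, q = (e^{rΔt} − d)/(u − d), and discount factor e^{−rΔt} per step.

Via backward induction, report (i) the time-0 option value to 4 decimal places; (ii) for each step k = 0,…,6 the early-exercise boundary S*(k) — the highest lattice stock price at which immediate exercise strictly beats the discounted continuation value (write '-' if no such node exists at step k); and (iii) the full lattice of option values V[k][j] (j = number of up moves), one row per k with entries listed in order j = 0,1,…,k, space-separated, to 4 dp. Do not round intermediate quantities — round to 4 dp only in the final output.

Δt=0.11843, u=1.06978, d=0.93477, q=0.55366, disc=e^(-rΔt)=0.99057
k=7 terminal: V=max(K-S,0) → 29.9632 16.3229 0.7126 0.0000 0.0000 0.0000 0.0000 0.0000
k=6: j=0 S=101.0371 intr=23.3729 cont=22.1998 V=23.3729[EX]; j=1 S=115.6291 intr=8.7809 cont=7.6077 V=8.7809[EX]; j=2 S=132.3287 intr=0.0000 cont=0.3151 V=0.3151[hold]; j=3 S=151.4400 intr=0.0000 cont=0.0000 V=0.0000[hold]; j=4 S=173.3114 intr=0.0000 cont=0.0000 V=0.0000[hold]; j=5 S=198.3416 intr=0.0000 cont=0.0000 V=0.0000[hold]; j=6 S=226.9868 intr=0.0000 cont=0.0000 V=0.0000[hold]  S*(6)=115.6291
k=5: j=0 S=108.0871 intr=16.3229 cont=15.1497 V=16.3229[EX]; j=1 S=123.6974 intr=0.7126 cont=4.0551 V=4.0551[hold]; j=2 S=141.5622 intr=0.0000 cont=0.1393 V=0.1393[hold]; j=3 S=162.0071 intr=0.0000 cont=0.0000 V=0.0000[hold]; j=4 S=185.4046 intr=0.0000 cont=0.0000 V=0.0000[hold]; j=5 S=212.1814 intr=0.0000 cont=0.0000 V=0.0000[hold]  S*(5)=108.0871
k=4: j=0 S=115.6291 intr=8.7809 cont=9.4409 V=9.4409[hold]; j=1 S=132.3287 intr=0.0000 cont=1.8693 V=1.8693[hold]; j=2 S=151.4400 intr=0.0000 cont=0.0616 V=0.0616[hold]; j=3 S=173.3114 intr=0.0000 cont=0.0000 V=0.0000[hold]; j=4 S=198.3416 intr=0.0000 cont=0.0000 V=0.0000[hold]  S*(4)=-
k=3: j=0 S=123.6974 intr=0.7126 cont=5.1993 V=5.1993[hold]; j=1 S=141.5622 intr=0.0000 cont=0.8603 V=0.8603[hold]; j=2 S=162.0071 intr=0.0000 cont=0.0272 V=0.0272[hold]; j=3 S=185.4046 intr=0.0000 cont=0.0000 V=0.0000[hold]  S*(3)=-
k=2: j=0 S=132.3287 intr=0.0000 cont=2.7706 V=2.7706[hold]; j=1 S=151.4400 intr=0.0000 cont=0.3953 V=0.3953[hold]; j=2 S=173.3114 intr=0.0000 cont=0.0120 V=0.0120[hold]  S*(2)=-
k=1: j=0 S=141.5622 intr=0.0000 cont=1.4418 V=1.4418[hold]; j=1 S=162.0071 intr=0.0000 cont=0.1814 V=0.1814[hold]  S*(1)=-
k=0: j=0 S=151.4400 intr=0.0000 cont=0.7369 V=0.7369[hold]  S*(0)=-

price = 0.7369
boundary = - - - - - 108.0871 115.6291
tree:
0.7369
1.4418 0.1814
2.7706 0.3953 0.0120
5.1993 0.8603 0.0272 0.0000
9.4409 1.8693 0.0616 0.0000 0.0000
16.3229 4.0551 0.1393 0.0000 0.0000 0.0000
23.3729 8.7809 0.3151 0.0000 0.0000 0.0000 0.0000
29.9632 16.3229 0.7126 0.0000 0.0000 0.0000 0.0000 0.0000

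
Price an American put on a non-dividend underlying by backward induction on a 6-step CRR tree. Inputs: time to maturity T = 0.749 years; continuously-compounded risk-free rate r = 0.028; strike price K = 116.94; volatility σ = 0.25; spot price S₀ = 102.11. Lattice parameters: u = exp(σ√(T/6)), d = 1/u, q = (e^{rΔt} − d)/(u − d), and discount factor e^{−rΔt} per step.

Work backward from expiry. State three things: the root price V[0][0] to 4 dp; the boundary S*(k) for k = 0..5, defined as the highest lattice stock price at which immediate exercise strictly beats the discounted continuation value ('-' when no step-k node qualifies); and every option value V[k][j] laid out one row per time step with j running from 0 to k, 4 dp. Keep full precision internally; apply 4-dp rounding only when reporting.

Δt=0.12483  u=1.09235  d=0.91546  q=0.49773  discount=0.99651
step 6 (expiry): payoffs max(K−S,0) = 56.8361 45.2226 31.3651 14.8300 0.0000 0.0000 0.0000
step 5: (k=5,j=0): S=65.6543, (K−S)⁺=51.2857, hold=50.8776 ⇒ V=51.2857 exercise | (k=5,j=1): S=78.3403, (K−S)⁺=38.5997, hold=38.1916 ⇒ V=38.5997 exercise | (k=5,j=2): S=93.4775, (K−S)⁺=23.4625, hold=23.0544 ⇒ V=23.4625 exercise | (k=5,j=3): S=111.5396, (K−S)⁺=5.4004, hold=7.4227 ⇒ V=7.4227 continue | (k=5,j=4): S=133.0918, (K−S)⁺=0.0000, hold=0.0000 ⇒ V=0.0000 continue | (k=5,j=5): S=158.8083, (K−S)⁺=0.0000, hold=0.0000 ⇒ V=0.0000 continue  boundary S*=93.4775
step 4: (k=4,j=0): S=71.7174, (K−S)⁺=45.2226, hold=44.8146 ⇒ V=45.2226 exercise | (k=4,j=1): S=85.5749, (K−S)⁺=31.3651, hold=30.9571 ⇒ V=31.3651 exercise | (k=4,j=2): S=102.1100, (K−S)⁺=14.8300, hold=15.4250 ⇒ V=15.4250 continue | (k=4,j=3): S=121.8401, (K−S)⁺=0.0000, hold=3.7152 ⇒ V=3.7152 continue | (k=4,j=4): S=145.3825, (K−S)⁺=0.0000, hold=0.0000 ⇒ V=0.0000 continue  boundary S*=85.5749
step 3: (k=3,j=0): S=78.3403, (K−S)⁺=38.5997, hold=38.1916 ⇒ V=38.5997 exercise | (k=3,j=1): S=93.4775, (K−S)⁺=23.4625, hold=23.3496 ⇒ V=23.4625 exercise | (k=3,j=2): S=111.5396, (K−S)⁺=5.4004, hold=9.5633 ⇒ V=9.5633 continue | (k=3,j=3): S=133.0918, (K−S)⁺=0.0000, hold=1.8595 ⇒ V=1.8595 continue  boundary S*=93.4775
step 2: (k=2,j=0): S=85.5749, (K−S)⁺=31.3651, hold=30.9571 ⇒ V=31.3651 exercise | (k=2,j=1): S=102.1100, (K−S)⁺=14.8300, hold=16.4867 ⇒ V=16.4867 continue | (k=2,j=2): S=121.8401, (K−S)⁺=0.0000, hold=5.7089 ⇒ V=5.7089 continue  boundary S*=85.5749
step 1: (k=1,j=0): S=93.4775, (K−S)⁺=23.4625, hold=23.8761 ⇒ V=23.8761 continue | (k=1,j=1): S=111.5396, (K−S)⁺=5.4004, hold=11.0835 ⇒ V=11.0835 continue  boundary S*=-
step 0: (k=0,j=0): S=102.1100, (K−S)⁺=14.8300, hold=17.4478 ⇒ V=17.4478 continue  boundary S*=-

price = 17.4478
boundary = - - 85.5749 93.4775 85.5749 93.4775
tree:
17.4478
23.8761 11.0835
31.3651 16.4867 5.7089
38.5997 23.4625 9.5633 1.8595
45.2226 31.3651 15.4250 3.7152 0.0000
51.2857 38.5997 23.4625 7.4227 0.0000 0.0000
56.8361 45.2226 31.3651 14.8300 0.0000 0.0000 0.0000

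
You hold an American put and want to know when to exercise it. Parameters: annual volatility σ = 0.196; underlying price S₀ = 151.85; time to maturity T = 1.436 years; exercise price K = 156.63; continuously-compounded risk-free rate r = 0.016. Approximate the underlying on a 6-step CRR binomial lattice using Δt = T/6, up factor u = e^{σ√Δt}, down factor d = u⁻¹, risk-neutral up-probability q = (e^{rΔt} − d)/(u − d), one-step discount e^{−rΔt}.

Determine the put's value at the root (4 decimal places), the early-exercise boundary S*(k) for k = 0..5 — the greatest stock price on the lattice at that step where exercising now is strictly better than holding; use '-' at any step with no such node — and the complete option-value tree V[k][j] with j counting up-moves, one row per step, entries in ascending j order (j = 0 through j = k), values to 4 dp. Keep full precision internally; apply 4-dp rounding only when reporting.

price = 15.4658
boundary = - - - 113.8901 125.3513 137.9659
tree:
15.4658
22.5915 8.3454
31.7946 13.4156 3.2585
42.7399 20.9196 5.8951 0.6049
53.1532 31.2787 10.5561 1.2048 0.0000
62.6144 42.7399 18.6641 2.3998 0.0000 0.0000
71.2105 53.1532 31.2787 4.7800 0.0000 0.0000 0.0000

params: Δt=0.23933 u=1.10063 d=0.90857 q=0.49602 e^(-rΔt)=0.99618
t_6 payoffs: 71.2105 53.1532 31.2787 4.7800 0.0000 0.0000 0.0000
t_5: node(5,0) S=94.0156 payoff=62.6144 vs cont=62.0158 → 62.6144 [stop]  node(5,1) S=113.8901 payoff=42.7399 vs cont=42.1413 → 42.7399 [stop]  node(5,2) S=137.9659 payoff=18.6641 vs cont=18.0654 → 18.6641 [stop]  node(5,3) S=167.1313 payoff=0.0000 vs cont=2.3998 → 2.3998 [wait]  node(5,4) S=202.4621 payoff=0.0000 vs cont=0.0000 → 0.0000 [wait]  node(5,5) S=245.2617 payoff=0.0000 vs cont=0.0000 → 0.0000 [wait]  ⇒ S*(5)=137.9659
t_4: node(4,0) S=103.4768 payoff=53.1532 vs cont=52.5546 → 53.1532 [stop]  node(4,1) S=125.3513 payoff=31.2787 vs cont=30.6801 → 31.2787 [stop]  node(4,2) S=151.8500 payoff=4.7800 vs cont=10.5561 → 10.5561 [wait]  node(4,3) S=183.9504 payoff=0.0000 vs cont=1.2048 → 1.2048 [wait]  node(4,4) S=222.8367 payoff=0.0000 vs cont=0.0000 → 0.0000 [wait]  ⇒ S*(4)=125.3513
t_3: node(3,0) S=113.8901 payoff=42.7399 vs cont=42.1413 → 42.7399 [stop]  node(3,1) S=137.9659 payoff=18.6641 vs cont=20.9196 → 20.9196 [wait]  node(3,2) S=167.1313 payoff=0.0000 vs cont=5.8951 → 5.8951 [wait]  node(3,3) S=202.4621 payoff=0.0000 vs cont=0.6049 → 0.6049 [wait]  ⇒ S*(3)=113.8901
t_2: node(2,0) S=125.3513 payoff=31.2787 vs cont=31.7946 → 31.7946 [wait]  node(2,1) S=151.8500 payoff=4.7800 vs cont=13.4156 → 13.4156 [wait]  node(2,2) S=183.9504 payoff=0.0000 vs cont=3.2585 → 3.2585 [wait]  ⇒ S*(2)=-
t_1: node(1,0) S=137.9659 payoff=18.6641 vs cont=22.5915 → 22.5915 [wait]  node(1,1) S=167.1313 payoff=0.0000 vs cont=8.3454 → 8.3454 [wait]  ⇒ S*(1)=-
t_0: node(0,0) S=151.8500 payoff=4.7800 vs cont=15.4658 → 15.4658 [wait]  ⇒ S*(0)=-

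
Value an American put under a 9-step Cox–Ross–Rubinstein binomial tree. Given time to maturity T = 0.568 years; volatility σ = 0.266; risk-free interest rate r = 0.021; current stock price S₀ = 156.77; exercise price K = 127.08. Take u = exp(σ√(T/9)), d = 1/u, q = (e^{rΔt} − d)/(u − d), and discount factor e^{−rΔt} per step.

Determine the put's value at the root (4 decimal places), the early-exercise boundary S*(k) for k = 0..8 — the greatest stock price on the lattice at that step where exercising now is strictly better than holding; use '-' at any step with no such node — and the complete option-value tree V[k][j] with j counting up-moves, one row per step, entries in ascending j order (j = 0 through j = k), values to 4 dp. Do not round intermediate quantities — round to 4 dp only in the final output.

price = 1.7535
boundary = - - - - - - 104.9867 98.2003 104.9867
tree:
1.7535
2.8582 0.6231
4.5687 1.1083 0.1262
7.1321 1.9472 0.2494 0.0000
10.8143 3.3678 0.4927 0.0000 0.0000
15.8135 5.7067 0.9736 0.0000 0.0000 0.0000
22.0933 9.4034 1.9236 0.0000 0.0000 0.0000 0.0000
28.8797 14.8807 3.8007 0.0000 0.0000 0.0000 0.0000 0.0000
35.2274 22.0933 7.5097 0.0000 0.0000 0.0000 0.0000 0.0000 0.0000
41.1648 28.8797 14.8379 0.0000 0.0000 0.0000 0.0000 0.0000 0.0000 0.0000

Δt=0.06311, u=1.06911, d=0.93536, q=0.49322, disc=e^(-rΔt)=0.99868
k=9 terminal: V=max(K-S,0) → 41.1648 28.8797 14.8379 0.0000 0.0000 0.0000 0.0000 0.0000 0.0000 0.0000
k=8: j=0 S=91.8526 intr=35.2274 cont=35.0591 V=35.2274[EX]; j=1 S=104.9867 intr=22.0933 cont=21.9250 V=22.0933[EX]; j=2 S=119.9989 intr=7.0811 cont=7.5097 V=7.5097[hold]; j=3 S=137.1577 intr=0.0000 cont=0.0000 V=0.0000[hold]; j=4 S=156.7700 intr=0.0000 cont=0.0000 V=0.0000[hold]; j=5 S=179.1867 intr=0.0000 cont=0.0000 V=0.0000[hold]; j=6 S=204.8088 intr=0.0000 cont=0.0000 V=0.0000[hold]; j=7 S=234.0947 intr=0.0000 cont=0.0000 V=0.0000[hold]; j=8 S=267.5682 intr=0.0000 cont=0.0000 V=0.0000[hold]  S*(8)=104.9867
k=7: j=0 S=98.2003 intr=28.8797 cont=28.7114 V=28.8797[EX]; j=1 S=112.2421 intr=14.8379 cont=14.8807 V=14.8807[hold]; j=2 S=128.2917 intr=0.0000 cont=3.8007 V=3.8007[hold]; j=3 S=146.6363 intr=0.0000 cont=0.0000 V=0.0000[hold]; j=4 S=167.6040 intr=0.0000 cont=0.0000 V=0.0000[hold]; j=5 S=191.5699 intr=0.0000 cont=0.0000 V=0.0000[hold]; j=6 S=218.9627 intr=0.0000 cont=0.0000 V=0.0000[hold]; j=7 S=250.2724 intr=0.0000 cont=0.0000 V=0.0000[hold]  S*(7)=98.2003
k=6: j=0 S=104.9867 intr=22.0933 cont=21.9460 V=22.0933[EX]; j=1 S=119.9989 intr=7.0811 cont=9.4034 V=9.4034[hold]; j=2 S=137.1577 intr=0.0000 cont=1.9236 V=1.9236[hold]; j=3 S=156.7700 intr=0.0000 cont=0.0000 V=0.0000[hold]; j=4 S=179.1867 intr=0.0000 cont=0.0000 V=0.0000[hold]; j=5 S=204.8088 intr=0.0000 cont=0.0000 V=0.0000[hold]; j=6 S=234.0947 intr=0.0000 cont=0.0000 V=0.0000[hold]  S*(6)=104.9867
k=5: j=0 S=112.2421 intr=14.8379 cont=15.8135 V=15.8135[hold]; j=1 S=128.2917 intr=0.0000 cont=5.7067 V=5.7067[hold]; j=2 S=146.6363 intr=0.0000 cont=0.9736 V=0.9736[hold]; j=3 S=167.6040 intr=0.0000 cont=0.0000 V=0.0000[hold]; j=4 S=191.5699 intr=0.0000 cont=0.0000 V=0.0000[hold]; j=5 S=218.9627 intr=0.0000 cont=0.0000 V=0.0000[hold]  S*(5)=-
k=4: j=0 S=119.9989 intr=7.0811 cont=10.8143 V=10.8143[hold]; j=1 S=137.1577 intr=0.0000 cont=3.3678 V=3.3678[hold]; j=2 S=156.7700 intr=0.0000 cont=0.4927 V=0.4927[hold]; j=3 S=179.1867 intr=0.0000 cont=0.0000 V=0.0000[hold]; j=4 S=204.8088 intr=0.0000 cont=0.0000 V=0.0000[hold]  S*(4)=-
k=3: j=0 S=128.2917 intr=0.0000 cont=7.1321 V=7.1321[hold]; j=1 S=146.6363 intr=0.0000 cont=1.9472 V=1.9472[hold]; j=2 S=167.6040 intr=0.0000 cont=0.2494 V=0.2494[hold]; j=3 S=191.5699 intr=0.0000 cont=0.0000 V=0.0000[hold]  S*(3)=-
k=2: j=0 S=137.1577 intr=0.0000 cont=4.5687 V=4.5687[hold]; j=1 S=156.7700 intr=0.0000 cont=1.1083 V=1.1083[hold]; j=2 S=179.1867 intr=0.0000 cont=0.1262 V=0.1262[hold]  S*(2)=-
k=1: j=0 S=146.6363 intr=0.0000 cont=2.8582 V=2.8582[hold]; j=1 S=167.6040 intr=0.0000 cont=0.6231 V=0.6231[hold]  S*(1)=-
k=0: j=0 S=156.7700 intr=0.0000 cont=1.7535 V=1.7535[hold]  S*(0)=-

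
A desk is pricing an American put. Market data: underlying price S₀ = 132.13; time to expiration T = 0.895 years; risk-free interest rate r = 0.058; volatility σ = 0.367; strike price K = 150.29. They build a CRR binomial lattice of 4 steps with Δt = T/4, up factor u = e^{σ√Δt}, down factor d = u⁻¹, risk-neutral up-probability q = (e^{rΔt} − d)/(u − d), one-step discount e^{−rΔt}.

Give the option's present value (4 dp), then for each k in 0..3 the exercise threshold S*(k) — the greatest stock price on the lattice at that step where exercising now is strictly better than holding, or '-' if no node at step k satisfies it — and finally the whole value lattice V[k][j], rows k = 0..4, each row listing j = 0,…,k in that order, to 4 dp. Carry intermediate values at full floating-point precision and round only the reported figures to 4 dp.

Δt=0.22375  u=1.18958  d=0.84063  q=0.49414  discount=0.98711
step 4 (expiry): payoffs max(K−S,0) = 84.3075 56.9183 18.1600 0.0000 0.0000
step 3: (k=3,j=0): S=78.4914, (K−S)⁺=71.7986, hold=69.8608 ⇒ V=71.7986 exercise | (k=3,j=1): S=111.0729, (K−S)⁺=39.2171, hold=37.2793 ⇒ V=39.2171 exercise | (k=3,j=2): S=157.1790, (K−S)⁺=0.0000, hold=9.0679 ⇒ V=9.0679 continue | (k=3,j=3): S=222.4236, (K−S)⁺=0.0000, hold=0.0000 ⇒ V=0.0000 continue  boundary S*=111.0729
step 2: (k=2,j=0): S=93.3717, (K−S)⁺=56.9183, hold=54.9805 ⇒ V=56.9183 exercise | (k=2,j=1): S=132.1300, (K−S)⁺=18.1600, hold=24.0055 ⇒ V=24.0055 continue | (k=2,j=2): S=186.9768, (K−S)⁺=0.0000, hold=4.5279 ⇒ V=4.5279 continue  boundary S*=93.3717
step 1: (k=1,j=0): S=111.0729, (K−S)⁺=39.2171, hold=40.1306 ⇒ V=40.1306 continue | (k=1,j=1): S=157.1790, (K−S)⁺=0.0000, hold=14.1954 ⇒ V=14.1954 continue  boundary S*=-
step 0: (k=0,j=0): S=132.1300, (K−S)⁺=18.1600, hold=26.9627 ⇒ V=26.9627 continue  boundary S*=-

price = 26.9627
boundary = - - 93.3717 111.0729
tree:
26.9627
40.1306 14.1954
56.9183 24.0055 4.5279
71.7986 39.2171 9.0679 0.0000
84.3075 56.9183 18.1600 0.0000 0.0000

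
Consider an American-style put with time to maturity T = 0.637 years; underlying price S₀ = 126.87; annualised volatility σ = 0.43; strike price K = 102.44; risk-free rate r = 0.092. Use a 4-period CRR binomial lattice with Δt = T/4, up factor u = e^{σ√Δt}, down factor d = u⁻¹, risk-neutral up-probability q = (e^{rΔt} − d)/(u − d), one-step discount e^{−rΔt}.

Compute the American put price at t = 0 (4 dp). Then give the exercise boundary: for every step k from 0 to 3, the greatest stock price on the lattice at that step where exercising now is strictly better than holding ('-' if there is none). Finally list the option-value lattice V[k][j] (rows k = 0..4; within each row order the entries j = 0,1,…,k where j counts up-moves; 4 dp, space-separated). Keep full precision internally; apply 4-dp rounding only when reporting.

Δt=0.15925  u=1.18720  d=0.84232  q=0.50000  discount=0.98546
step 4 (expiry): payoffs max(K−S,0) = 38.5746 12.4256 0.0000 0.0000 0.0000
step 3: (k=3,j=0): S=75.8209, (K−S)⁺=26.6191, hold=25.1292 ⇒ V=26.6191 exercise | (k=3,j=1): S=106.8650, (K−S)⁺=0.0000, hold=6.1224 ⇒ V=6.1224 continue | (k=3,j=2): S=150.6199, (K−S)⁺=0.0000, hold=0.0000 ⇒ V=0.0000 continue | (k=3,j=3): S=212.2898, (K−S)⁺=0.0000, hold=0.0000 ⇒ V=0.0000 continue  boundary S*=75.8209
step 2: (k=2,j=0): S=90.0144, (K−S)⁺=12.4256, hold=16.1327 ⇒ V=16.1327 continue | (k=2,j=1): S=126.8700, (K−S)⁺=0.0000, hold=3.0167 ⇒ V=3.0167 continue | (k=2,j=2): S=178.8157, (K−S)⁺=0.0000, hold=0.0000 ⇒ V=0.0000 continue  boundary S*=-
step 1: (k=1,j=0): S=106.8650, (K−S)⁺=0.0000, hold=9.4354 ⇒ V=9.4354 continue | (k=1,j=1): S=150.6199, (K−S)⁺=0.0000, hold=1.4864 ⇒ V=1.4864 continue  boundary S*=-
step 0: (k=0,j=0): S=126.8700, (K−S)⁺=0.0000, hold=5.3815 ⇒ V=5.3815 continue  boundary S*=-

price = 5.3815
boundary = - - - 75.8209
tree:
5.3815
9.4354 1.4864
16.1327 3.0167 0.0000
26.6191 6.1224 0.0000 0.0000
38.5746 12.4256 0.0000 0.0000 0.0000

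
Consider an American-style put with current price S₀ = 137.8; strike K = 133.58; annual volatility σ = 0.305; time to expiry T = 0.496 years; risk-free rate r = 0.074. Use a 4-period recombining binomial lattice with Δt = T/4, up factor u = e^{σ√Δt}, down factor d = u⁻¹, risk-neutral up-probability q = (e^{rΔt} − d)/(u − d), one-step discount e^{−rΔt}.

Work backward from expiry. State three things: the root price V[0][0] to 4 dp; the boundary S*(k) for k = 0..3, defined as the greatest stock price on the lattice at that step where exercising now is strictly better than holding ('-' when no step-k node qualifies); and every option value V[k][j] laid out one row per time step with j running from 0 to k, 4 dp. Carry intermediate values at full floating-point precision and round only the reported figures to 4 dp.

price = 7.6839
boundary = - - 111.1633 99.8430
tree:
7.6839
13.3864 2.4725
22.4167 5.1556 0.0000
33.7370 10.7504 0.0000 0.0000
43.9046 22.4167 0.0000 0.0000 0.0000

params: Δt=0.12400 u=1.11338 d=0.89816 q=0.51601 e^(-rΔt)=0.99087
t_4 payoffs: 43.9046 22.4167 0.0000 0.0000 0.0000
t_3: node(3,0) S=99.8430 payoff=33.7370 vs cont=32.5169 → 33.7370 [stop]  node(3,1) S=123.7671 payoff=9.8129 vs cont=10.7504 → 10.7504 [wait]  node(3,2) S=153.4239 payoff=0.0000 vs cont=0.0000 → 0.0000 [wait]  node(3,3) S=190.1871 payoff=0.0000 vs cont=0.0000 → 0.0000 [wait]  ⇒ S*(3)=99.8430
t_2: node(2,0) S=111.1633 payoff=22.4167 vs cont=21.6759 → 22.4167 [stop]  node(2,1) S=137.8000 payoff=0.0000 vs cont=5.1556 → 5.1556 [wait]  node(2,2) S=170.8193 payoff=0.0000 vs cont=0.0000 → 0.0000 [wait]  ⇒ S*(2)=111.1633
t_1: node(1,0) S=123.7671 payoff=9.8129 vs cont=13.3864 → 13.3864 [wait]  node(1,1) S=153.4239 payoff=0.0000 vs cont=2.4725 → 2.4725 [wait]  ⇒ S*(1)=-
t_0: node(0,0) S=137.8000 payoff=0.0000 vs cont=7.6839 → 7.6839 [wait]  ⇒ S*(0)=-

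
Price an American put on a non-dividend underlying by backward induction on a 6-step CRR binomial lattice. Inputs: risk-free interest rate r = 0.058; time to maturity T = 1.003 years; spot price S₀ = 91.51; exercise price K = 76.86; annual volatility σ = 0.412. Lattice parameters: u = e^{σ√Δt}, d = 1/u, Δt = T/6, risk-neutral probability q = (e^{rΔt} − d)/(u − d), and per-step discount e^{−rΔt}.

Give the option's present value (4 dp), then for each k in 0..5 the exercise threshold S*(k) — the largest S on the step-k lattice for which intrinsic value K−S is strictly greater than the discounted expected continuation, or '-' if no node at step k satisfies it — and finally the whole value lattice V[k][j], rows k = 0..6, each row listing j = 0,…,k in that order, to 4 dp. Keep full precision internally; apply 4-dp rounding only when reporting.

params: Δt=0.16717 u=1.18347 d=0.84497 q=0.48677 e^(-rΔt)=0.99035
t_6 payoffs: 43.5537 30.2112 11.5237 0.0000 0.0000 0.0000 0.0000
t_5: node(5,0) S=39.4170 payoff=37.4430 vs cont=36.7014 → 37.4430 [stop]  node(5,1) S=55.2074 payoff=21.6526 vs cont=20.9110 → 21.6526 [stop]  node(5,2) S=77.3235 payoff=0.0000 vs cont=5.8573 → 5.8573 [wait]  node(5,3) S=108.2993 payoff=0.0000 vs cont=0.0000 → 0.0000 [wait]  node(5,4) S=151.6840 payoff=0.0000 vs cont=0.0000 → 0.0000 [wait]  node(5,5) S=212.4486 payoff=0.0000 vs cont=0.0000 → 0.0000 [wait]  ⇒ S*(5)=55.2074
t_4: node(4,0) S=46.6488 payoff=30.2112 vs cont=29.4696 → 30.2112 [stop]  node(4,1) S=65.3363 payoff=11.5237 vs cont=13.8292 → 13.8292 [wait]  node(4,2) S=91.5100 payoff=0.0000 vs cont=2.9771 → 2.9771 [wait]  node(4,3) S=128.1689 payoff=0.0000 vs cont=0.0000 → 0.0000 [wait]  node(4,4) S=179.5134 payoff=0.0000 vs cont=0.0000 → 0.0000 [wait]  ⇒ S*(4)=46.6488
t_3: node(3,0) S=55.2074 payoff=21.6526 vs cont=22.0224 → 22.0224 [wait]  node(3,1) S=77.3235 payoff=0.0000 vs cont=8.4643 → 8.4643 [wait]  node(3,2) S=108.2993 payoff=0.0000 vs cont=1.5132 → 1.5132 [wait]  node(3,3) S=151.6840 payoff=0.0000 vs cont=0.0000 → 0.0000 [wait]  ⇒ S*(3)=-
t_2: node(2,0) S=65.3363 payoff=11.5237 vs cont=15.2739 → 15.2739 [wait]  node(2,1) S=91.5100 payoff=0.0000 vs cont=5.0317 → 5.0317 [wait]  node(2,2) S=128.1689 payoff=0.0000 vs cont=0.7691 → 0.7691 [wait]  ⇒ S*(2)=-
t_1: node(1,0) S=77.3235 payoff=0.0000 vs cont=10.1890 → 10.1890 [wait]  node(1,1) S=108.2993 payoff=0.0000 vs cont=2.9283 → 2.9283 [wait]  ⇒ S*(1)=-
t_0: node(0,0) S=91.5100 payoff=0.0000 vs cont=6.5905 → 6.5905 [wait]  ⇒ S*(0)=-

price = 6.5905
boundary = - - - - 46.6488 55.2074
tree:
6.5905
10.1890 2.9283
15.2739 5.0317 0.7691
22.0224 8.4643 1.5132 0.0000
30.2112 13.8292 2.9771 0.0000 0.0000
37.4430 21.6526 5.8573 0.0000 0.0000 0.0000
43.5537 30.2112 11.5237 0.0000 0.0000 0.0000 0.0000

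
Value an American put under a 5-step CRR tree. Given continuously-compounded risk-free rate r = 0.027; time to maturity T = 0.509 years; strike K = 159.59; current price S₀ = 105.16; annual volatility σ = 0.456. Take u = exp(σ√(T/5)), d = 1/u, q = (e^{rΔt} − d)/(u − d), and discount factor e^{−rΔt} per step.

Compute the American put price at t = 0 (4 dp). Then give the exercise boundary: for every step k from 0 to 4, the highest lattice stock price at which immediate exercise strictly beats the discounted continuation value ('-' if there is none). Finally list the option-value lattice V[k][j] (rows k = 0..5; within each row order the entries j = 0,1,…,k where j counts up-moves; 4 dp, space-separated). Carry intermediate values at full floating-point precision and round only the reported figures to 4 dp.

price = 55.1218
boundary = - 90.9210 105.1600 90.9210 105.1600
tree:
55.1218
68.6690 40.3558
80.9800 54.4300 24.9170
91.6240 68.6690 38.0105 10.4805
100.8268 80.9800 54.4300 19.9462 0.0000
108.7835 91.6240 68.6690 37.9611 0.0000 0.0000

params: Δt=0.10180 u=1.15661 d=0.86460 q=0.47312 e^(-rΔt)=0.99726
t_5 payoffs: 108.7835 91.6240 68.6690 37.9611 0.0000 0.0000
t_4: node(4,0) S=58.7632 payoff=100.8268 vs cont=100.3888 → 100.8268 [stop]  node(4,1) S=78.6100 payoff=80.9800 vs cont=80.5419 → 80.9800 [stop]  node(4,2) S=105.1600 payoff=54.4300 vs cont=53.9920 → 54.4300 [stop]  node(4,3) S=140.6770 payoff=18.9130 vs cont=19.9462 → 19.9462 [wait]  node(4,4) S=188.1897 payoff=0.0000 vs cont=0.0000 → 0.0000 [wait]  ⇒ S*(4)=105.1600
t_3: node(3,0) S=67.9660 payoff=91.6240 vs cont=91.1860 → 91.6240 [stop]  node(3,1) S=90.9210 payoff=68.6690 vs cont=68.2309 → 68.6690 [stop]  node(3,2) S=121.6289 payoff=37.9611 vs cont=38.0105 → 38.0105 [wait]  node(3,3) S=162.7082 payoff=0.0000 vs cont=10.4805 → 10.4805 [wait]  ⇒ S*(3)=90.9210
t_2: node(2,0) S=78.6100 payoff=80.9800 vs cont=80.5419 → 80.9800 [stop]  node(2,1) S=105.1600 payoff=54.4300 vs cont=54.0153 → 54.4300 [stop]  node(2,2) S=140.6770 payoff=18.9130 vs cont=24.9170 → 24.9170 [wait]  ⇒ S*(2)=105.1600
t_1: node(1,0) S=90.9210 payoff=68.6690 vs cont=68.2309 → 68.6690 [stop]  node(1,1) S=121.6289 payoff=37.9611 vs cont=40.3558 → 40.3558 [wait]  ⇒ S*(1)=90.9210
t_0: node(0,0) S=105.1600 payoff=54.4300 vs cont=55.1218 → 55.1218 [wait]  ⇒ S*(0)=-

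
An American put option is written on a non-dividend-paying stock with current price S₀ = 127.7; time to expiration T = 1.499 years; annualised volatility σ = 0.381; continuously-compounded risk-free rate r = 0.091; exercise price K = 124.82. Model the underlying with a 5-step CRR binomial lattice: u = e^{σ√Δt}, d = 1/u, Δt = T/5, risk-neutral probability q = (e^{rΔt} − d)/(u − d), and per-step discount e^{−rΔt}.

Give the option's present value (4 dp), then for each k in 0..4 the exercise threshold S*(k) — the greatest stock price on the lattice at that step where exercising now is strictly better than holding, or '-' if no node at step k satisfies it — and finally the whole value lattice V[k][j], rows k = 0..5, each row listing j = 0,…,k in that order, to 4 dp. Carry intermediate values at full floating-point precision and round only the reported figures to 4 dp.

Δt=0.29980, u=1.23197, d=0.81171, q=0.51385, disc=e^(-rΔt)=0.97309
k=5 terminal: V=max(K-S,0) → 79.8219 56.5244 21.1647 0.0000 0.0000 0.0000
k=4: j=0 S=55.4362 intr=69.3838 cont=66.0245 V=69.3838[EX]; j=1 S=84.1380 intr=40.6820 cont=37.3227 V=40.6820[EX]; j=2 S=127.7000 intr=0.0000 cont=10.0124 V=10.0124[hold]; j=3 S=193.8160 intr=0.0000 cont=0.0000 V=0.0000[hold]; j=4 S=294.1632 intr=0.0000 cont=0.0000 V=0.0000[hold]  S*(4)=84.1380
k=3: j=0 S=68.2956 intr=56.5244 cont=53.1651 V=56.5244[EX]; j=1 S=103.6553 intr=21.1647 cont=24.2518 V=24.2518[hold]; j=2 S=157.3223 intr=0.0000 cont=4.7366 V=4.7366[hold]; j=3 S=238.7751 intr=0.0000 cont=0.0000 V=0.0000[hold]  S*(3)=68.2956
k=2: j=0 S=84.1380 intr=40.6820 cont=38.8663 V=40.6820[EX]; j=1 S=127.7000 intr=0.0000 cont=13.8412 V=13.8412[hold]; j=2 S=193.8160 intr=0.0000 cont=2.2407 V=2.2407[hold]  S*(2)=84.1380
k=1: j=0 S=103.6553 intr=21.1647 cont=26.1663 V=26.1663[hold]; j=1 S=157.3223 intr=0.0000 cont=7.6683 V=7.6683[hold]  S*(1)=-
k=0: j=0 S=127.7000 intr=0.0000 cont=16.2128 V=16.2128[hold]  S*(0)=-

price = 16.2128
boundary = - - 84.1380 68.2956 84.1380
tree:
16.2128
26.1663 7.6683
40.6820 13.8412 2.2407
56.5244 24.2518 4.7366 0.0000
69.3838 40.6820 10.0124 0.0000 0.0000
79.8219 56.5244 21.1647 0.0000 0.0000 0.0000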